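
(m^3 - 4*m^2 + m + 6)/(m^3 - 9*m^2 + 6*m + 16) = (m - 3)/(m - 8)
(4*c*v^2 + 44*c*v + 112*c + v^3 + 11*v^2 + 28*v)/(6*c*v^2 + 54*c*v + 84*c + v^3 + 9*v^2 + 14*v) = (4*c*v + 16*c + v^2 + 4*v)/(6*c*v + 12*c + v^2 + 2*v)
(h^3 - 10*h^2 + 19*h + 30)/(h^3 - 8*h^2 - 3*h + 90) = (h + 1)/(h + 3)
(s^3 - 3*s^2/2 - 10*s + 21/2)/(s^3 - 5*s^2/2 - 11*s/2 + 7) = (s + 3)/(s + 2)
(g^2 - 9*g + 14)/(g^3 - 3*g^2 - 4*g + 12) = (g - 7)/(g^2 - g - 6)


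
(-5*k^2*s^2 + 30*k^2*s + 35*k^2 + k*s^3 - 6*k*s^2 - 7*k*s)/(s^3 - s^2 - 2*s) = k*(-5*k*s + 35*k + s^2 - 7*s)/(s*(s - 2))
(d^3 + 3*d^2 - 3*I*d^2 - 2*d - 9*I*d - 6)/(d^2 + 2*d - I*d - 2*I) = (d^2 + d*(3 - 2*I) - 6*I)/(d + 2)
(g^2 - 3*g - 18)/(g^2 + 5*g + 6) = (g - 6)/(g + 2)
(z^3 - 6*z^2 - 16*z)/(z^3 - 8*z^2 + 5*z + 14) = z*(z^2 - 6*z - 16)/(z^3 - 8*z^2 + 5*z + 14)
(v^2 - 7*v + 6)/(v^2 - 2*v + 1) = (v - 6)/(v - 1)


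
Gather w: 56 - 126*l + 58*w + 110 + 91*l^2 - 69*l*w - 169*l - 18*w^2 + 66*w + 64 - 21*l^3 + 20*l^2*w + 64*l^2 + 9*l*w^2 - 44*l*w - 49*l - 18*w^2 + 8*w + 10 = -21*l^3 + 155*l^2 - 344*l + w^2*(9*l - 36) + w*(20*l^2 - 113*l + 132) + 240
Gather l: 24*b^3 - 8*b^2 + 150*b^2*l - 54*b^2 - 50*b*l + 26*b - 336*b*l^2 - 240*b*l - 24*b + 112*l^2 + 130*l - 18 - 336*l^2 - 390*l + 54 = 24*b^3 - 62*b^2 + 2*b + l^2*(-336*b - 224) + l*(150*b^2 - 290*b - 260) + 36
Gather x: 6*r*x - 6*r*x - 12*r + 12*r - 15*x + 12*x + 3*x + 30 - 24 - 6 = 0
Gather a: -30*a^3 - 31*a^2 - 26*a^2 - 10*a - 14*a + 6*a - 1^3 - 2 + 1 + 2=-30*a^3 - 57*a^2 - 18*a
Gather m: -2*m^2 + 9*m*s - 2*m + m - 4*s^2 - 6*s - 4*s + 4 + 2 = -2*m^2 + m*(9*s - 1) - 4*s^2 - 10*s + 6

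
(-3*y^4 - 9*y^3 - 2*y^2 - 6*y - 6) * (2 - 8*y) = 24*y^5 + 66*y^4 - 2*y^3 + 44*y^2 + 36*y - 12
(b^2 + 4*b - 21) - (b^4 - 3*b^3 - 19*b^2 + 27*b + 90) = -b^4 + 3*b^3 + 20*b^2 - 23*b - 111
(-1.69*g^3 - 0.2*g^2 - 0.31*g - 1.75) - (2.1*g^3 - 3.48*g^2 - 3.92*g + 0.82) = -3.79*g^3 + 3.28*g^2 + 3.61*g - 2.57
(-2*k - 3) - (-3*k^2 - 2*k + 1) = 3*k^2 - 4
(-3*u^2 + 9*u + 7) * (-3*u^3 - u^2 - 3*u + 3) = 9*u^5 - 24*u^4 - 21*u^3 - 43*u^2 + 6*u + 21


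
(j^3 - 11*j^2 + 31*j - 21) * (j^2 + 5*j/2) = j^5 - 17*j^4/2 + 7*j^3/2 + 113*j^2/2 - 105*j/2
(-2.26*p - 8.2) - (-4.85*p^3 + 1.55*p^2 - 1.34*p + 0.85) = 4.85*p^3 - 1.55*p^2 - 0.92*p - 9.05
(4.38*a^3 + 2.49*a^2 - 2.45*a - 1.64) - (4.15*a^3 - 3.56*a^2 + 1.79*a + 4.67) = 0.23*a^3 + 6.05*a^2 - 4.24*a - 6.31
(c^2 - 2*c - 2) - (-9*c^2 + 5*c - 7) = 10*c^2 - 7*c + 5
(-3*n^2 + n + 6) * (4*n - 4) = -12*n^3 + 16*n^2 + 20*n - 24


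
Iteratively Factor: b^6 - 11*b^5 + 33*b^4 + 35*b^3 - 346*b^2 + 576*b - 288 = (b - 3)*(b^5 - 8*b^4 + 9*b^3 + 62*b^2 - 160*b + 96) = (b - 4)*(b - 3)*(b^4 - 4*b^3 - 7*b^2 + 34*b - 24) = (b - 4)*(b - 3)*(b - 1)*(b^3 - 3*b^2 - 10*b + 24) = (b - 4)*(b - 3)*(b - 2)*(b - 1)*(b^2 - b - 12) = (b - 4)*(b - 3)*(b - 2)*(b - 1)*(b + 3)*(b - 4)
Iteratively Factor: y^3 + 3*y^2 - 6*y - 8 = (y + 1)*(y^2 + 2*y - 8) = (y - 2)*(y + 1)*(y + 4)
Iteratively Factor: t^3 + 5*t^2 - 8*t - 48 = (t - 3)*(t^2 + 8*t + 16) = (t - 3)*(t + 4)*(t + 4)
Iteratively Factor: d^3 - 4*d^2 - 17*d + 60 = (d - 5)*(d^2 + d - 12) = (d - 5)*(d + 4)*(d - 3)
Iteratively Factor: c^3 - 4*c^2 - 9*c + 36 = (c - 4)*(c^2 - 9) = (c - 4)*(c - 3)*(c + 3)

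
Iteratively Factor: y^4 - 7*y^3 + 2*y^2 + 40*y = (y + 2)*(y^3 - 9*y^2 + 20*y) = (y - 4)*(y + 2)*(y^2 - 5*y) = y*(y - 4)*(y + 2)*(y - 5)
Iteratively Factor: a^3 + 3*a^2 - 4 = (a - 1)*(a^2 + 4*a + 4) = (a - 1)*(a + 2)*(a + 2)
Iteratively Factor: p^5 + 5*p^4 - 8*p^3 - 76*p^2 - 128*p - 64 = (p + 2)*(p^4 + 3*p^3 - 14*p^2 - 48*p - 32) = (p + 2)*(p + 4)*(p^3 - p^2 - 10*p - 8) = (p + 1)*(p + 2)*(p + 4)*(p^2 - 2*p - 8) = (p - 4)*(p + 1)*(p + 2)*(p + 4)*(p + 2)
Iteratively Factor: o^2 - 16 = (o - 4)*(o + 4)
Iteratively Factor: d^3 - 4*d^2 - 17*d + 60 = (d - 5)*(d^2 + d - 12) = (d - 5)*(d + 4)*(d - 3)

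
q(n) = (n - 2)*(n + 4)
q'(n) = 2*n + 2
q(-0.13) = -8.24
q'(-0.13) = 1.74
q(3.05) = 7.40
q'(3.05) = 8.10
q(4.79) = 24.52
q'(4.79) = 11.58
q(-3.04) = -4.84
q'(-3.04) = -4.08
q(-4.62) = 4.10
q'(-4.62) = -7.24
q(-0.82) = -8.97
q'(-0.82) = 0.36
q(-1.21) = -8.96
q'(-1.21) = -0.42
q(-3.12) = -4.51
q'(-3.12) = -4.24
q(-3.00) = -5.00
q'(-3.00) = -4.00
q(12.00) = 160.00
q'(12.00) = 26.00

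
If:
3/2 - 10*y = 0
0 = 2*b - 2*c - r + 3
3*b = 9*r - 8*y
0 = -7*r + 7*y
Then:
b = 1/20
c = 59/40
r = 3/20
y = 3/20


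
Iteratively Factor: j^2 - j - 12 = (j + 3)*(j - 4)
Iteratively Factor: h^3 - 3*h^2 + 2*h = (h - 1)*(h^2 - 2*h) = (h - 2)*(h - 1)*(h)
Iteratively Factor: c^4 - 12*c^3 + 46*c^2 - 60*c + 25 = (c - 5)*(c^3 - 7*c^2 + 11*c - 5) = (c - 5)^2*(c^2 - 2*c + 1) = (c - 5)^2*(c - 1)*(c - 1)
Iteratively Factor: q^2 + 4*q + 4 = (q + 2)*(q + 2)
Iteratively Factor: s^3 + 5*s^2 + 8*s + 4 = (s + 1)*(s^2 + 4*s + 4) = (s + 1)*(s + 2)*(s + 2)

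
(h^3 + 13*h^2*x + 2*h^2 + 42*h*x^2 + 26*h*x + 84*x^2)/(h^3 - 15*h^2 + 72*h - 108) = (h^3 + 13*h^2*x + 2*h^2 + 42*h*x^2 + 26*h*x + 84*x^2)/(h^3 - 15*h^2 + 72*h - 108)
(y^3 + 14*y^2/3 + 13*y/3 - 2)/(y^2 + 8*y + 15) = (3*y^2 + 5*y - 2)/(3*(y + 5))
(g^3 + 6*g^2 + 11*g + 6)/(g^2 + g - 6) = (g^2 + 3*g + 2)/(g - 2)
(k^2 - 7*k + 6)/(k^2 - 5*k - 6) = (k - 1)/(k + 1)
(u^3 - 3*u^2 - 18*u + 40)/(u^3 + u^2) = (u^3 - 3*u^2 - 18*u + 40)/(u^2*(u + 1))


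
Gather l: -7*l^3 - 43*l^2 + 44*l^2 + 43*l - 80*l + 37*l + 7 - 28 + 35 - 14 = -7*l^3 + l^2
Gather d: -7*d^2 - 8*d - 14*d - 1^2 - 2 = -7*d^2 - 22*d - 3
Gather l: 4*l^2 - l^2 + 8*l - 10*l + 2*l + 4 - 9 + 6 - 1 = 3*l^2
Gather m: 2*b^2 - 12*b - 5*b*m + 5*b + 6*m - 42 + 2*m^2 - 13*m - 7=2*b^2 - 7*b + 2*m^2 + m*(-5*b - 7) - 49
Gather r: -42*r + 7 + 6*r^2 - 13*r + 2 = 6*r^2 - 55*r + 9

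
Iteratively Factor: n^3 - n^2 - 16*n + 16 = (n - 4)*(n^2 + 3*n - 4) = (n - 4)*(n + 4)*(n - 1)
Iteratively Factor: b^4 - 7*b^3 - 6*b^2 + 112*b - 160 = (b - 2)*(b^3 - 5*b^2 - 16*b + 80) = (b - 4)*(b - 2)*(b^2 - b - 20) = (b - 4)*(b - 2)*(b + 4)*(b - 5)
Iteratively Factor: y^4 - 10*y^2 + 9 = (y - 3)*(y^3 + 3*y^2 - y - 3) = (y - 3)*(y + 3)*(y^2 - 1) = (y - 3)*(y - 1)*(y + 3)*(y + 1)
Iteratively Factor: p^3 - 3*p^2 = (p)*(p^2 - 3*p) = p^2*(p - 3)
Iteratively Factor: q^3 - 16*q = (q - 4)*(q^2 + 4*q) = q*(q - 4)*(q + 4)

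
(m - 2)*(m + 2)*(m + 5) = m^3 + 5*m^2 - 4*m - 20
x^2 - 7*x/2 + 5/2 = (x - 5/2)*(x - 1)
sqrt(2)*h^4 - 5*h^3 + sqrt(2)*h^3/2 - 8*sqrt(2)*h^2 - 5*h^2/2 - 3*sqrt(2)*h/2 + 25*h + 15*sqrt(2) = (h - 2)*(h + 5/2)*(h - 3*sqrt(2))*(sqrt(2)*h + 1)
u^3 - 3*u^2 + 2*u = u*(u - 2)*(u - 1)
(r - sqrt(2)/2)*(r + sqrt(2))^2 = r^3 + 3*sqrt(2)*r^2/2 - sqrt(2)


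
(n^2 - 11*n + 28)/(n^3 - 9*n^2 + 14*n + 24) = (n - 7)/(n^2 - 5*n - 6)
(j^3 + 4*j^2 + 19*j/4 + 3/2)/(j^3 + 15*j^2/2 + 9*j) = (j^2 + 5*j/2 + 1)/(j*(j + 6))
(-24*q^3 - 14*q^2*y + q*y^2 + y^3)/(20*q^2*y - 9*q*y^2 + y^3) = (6*q^2 + 5*q*y + y^2)/(y*(-5*q + y))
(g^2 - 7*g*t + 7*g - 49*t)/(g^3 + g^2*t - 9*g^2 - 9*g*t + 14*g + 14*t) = (g^2 - 7*g*t + 7*g - 49*t)/(g^3 + g^2*t - 9*g^2 - 9*g*t + 14*g + 14*t)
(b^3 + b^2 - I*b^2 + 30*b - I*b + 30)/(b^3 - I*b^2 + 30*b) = (b + 1)/b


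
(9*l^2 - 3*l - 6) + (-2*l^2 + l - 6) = 7*l^2 - 2*l - 12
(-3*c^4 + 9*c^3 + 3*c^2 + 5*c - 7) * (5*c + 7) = -15*c^5 + 24*c^4 + 78*c^3 + 46*c^2 - 49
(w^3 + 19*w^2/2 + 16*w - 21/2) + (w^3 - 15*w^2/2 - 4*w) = 2*w^3 + 2*w^2 + 12*w - 21/2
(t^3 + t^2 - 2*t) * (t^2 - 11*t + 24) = t^5 - 10*t^4 + 11*t^3 + 46*t^2 - 48*t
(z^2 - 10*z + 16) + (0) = z^2 - 10*z + 16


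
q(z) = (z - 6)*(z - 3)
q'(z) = 2*z - 9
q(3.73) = -1.66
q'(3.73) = -1.54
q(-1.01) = 28.11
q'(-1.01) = -11.02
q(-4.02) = 70.34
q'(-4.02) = -17.04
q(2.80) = 0.64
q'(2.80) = -3.40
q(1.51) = 6.69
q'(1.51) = -5.98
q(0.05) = 17.55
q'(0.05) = -8.90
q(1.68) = 5.70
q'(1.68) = -5.64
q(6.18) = 0.57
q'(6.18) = 3.36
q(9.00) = 18.00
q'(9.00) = 9.00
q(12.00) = 54.00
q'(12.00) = 15.00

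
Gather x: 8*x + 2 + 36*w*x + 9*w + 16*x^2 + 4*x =9*w + 16*x^2 + x*(36*w + 12) + 2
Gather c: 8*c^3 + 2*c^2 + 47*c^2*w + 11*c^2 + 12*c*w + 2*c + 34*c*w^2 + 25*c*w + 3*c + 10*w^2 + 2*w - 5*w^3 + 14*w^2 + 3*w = 8*c^3 + c^2*(47*w + 13) + c*(34*w^2 + 37*w + 5) - 5*w^3 + 24*w^2 + 5*w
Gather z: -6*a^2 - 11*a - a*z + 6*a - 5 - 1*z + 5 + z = -6*a^2 - a*z - 5*a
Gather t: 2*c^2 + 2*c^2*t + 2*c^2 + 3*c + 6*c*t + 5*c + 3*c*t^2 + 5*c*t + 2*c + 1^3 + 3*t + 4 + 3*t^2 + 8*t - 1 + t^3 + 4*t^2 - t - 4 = 4*c^2 + 10*c + t^3 + t^2*(3*c + 7) + t*(2*c^2 + 11*c + 10)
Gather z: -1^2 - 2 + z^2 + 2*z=z^2 + 2*z - 3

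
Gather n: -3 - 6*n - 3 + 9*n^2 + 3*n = 9*n^2 - 3*n - 6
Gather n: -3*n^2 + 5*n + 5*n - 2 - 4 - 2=-3*n^2 + 10*n - 8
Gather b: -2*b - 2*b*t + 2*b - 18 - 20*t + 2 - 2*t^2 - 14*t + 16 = -2*b*t - 2*t^2 - 34*t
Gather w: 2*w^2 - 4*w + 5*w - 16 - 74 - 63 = 2*w^2 + w - 153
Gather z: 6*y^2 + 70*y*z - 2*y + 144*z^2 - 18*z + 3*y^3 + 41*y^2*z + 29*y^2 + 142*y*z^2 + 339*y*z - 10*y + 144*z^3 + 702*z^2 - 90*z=3*y^3 + 35*y^2 - 12*y + 144*z^3 + z^2*(142*y + 846) + z*(41*y^2 + 409*y - 108)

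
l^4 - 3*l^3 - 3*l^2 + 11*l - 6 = (l - 3)*(l - 1)^2*(l + 2)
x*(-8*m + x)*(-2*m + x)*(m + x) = 16*m^3*x + 6*m^2*x^2 - 9*m*x^3 + x^4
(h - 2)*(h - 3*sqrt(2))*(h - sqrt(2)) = h^3 - 4*sqrt(2)*h^2 - 2*h^2 + 6*h + 8*sqrt(2)*h - 12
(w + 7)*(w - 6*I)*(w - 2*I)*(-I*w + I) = -I*w^4 - 8*w^3 - 6*I*w^3 - 48*w^2 + 19*I*w^2 + 56*w + 72*I*w - 84*I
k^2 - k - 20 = (k - 5)*(k + 4)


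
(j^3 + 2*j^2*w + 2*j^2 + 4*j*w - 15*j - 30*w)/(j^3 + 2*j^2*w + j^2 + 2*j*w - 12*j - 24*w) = (j + 5)/(j + 4)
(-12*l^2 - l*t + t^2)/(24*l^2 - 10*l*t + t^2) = (3*l + t)/(-6*l + t)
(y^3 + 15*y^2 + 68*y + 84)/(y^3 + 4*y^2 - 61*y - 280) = (y^2 + 8*y + 12)/(y^2 - 3*y - 40)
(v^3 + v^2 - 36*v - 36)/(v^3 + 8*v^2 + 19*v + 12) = (v^2 - 36)/(v^2 + 7*v + 12)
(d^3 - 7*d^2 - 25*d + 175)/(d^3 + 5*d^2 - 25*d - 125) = (d - 7)/(d + 5)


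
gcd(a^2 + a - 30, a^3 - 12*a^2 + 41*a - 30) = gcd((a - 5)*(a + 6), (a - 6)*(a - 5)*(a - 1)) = a - 5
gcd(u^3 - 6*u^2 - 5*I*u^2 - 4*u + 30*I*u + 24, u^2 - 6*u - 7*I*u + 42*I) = u - 6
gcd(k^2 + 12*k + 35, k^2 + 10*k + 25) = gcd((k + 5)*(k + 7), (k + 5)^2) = k + 5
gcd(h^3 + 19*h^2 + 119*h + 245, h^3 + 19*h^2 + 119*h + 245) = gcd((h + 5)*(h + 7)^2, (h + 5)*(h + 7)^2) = h^3 + 19*h^2 + 119*h + 245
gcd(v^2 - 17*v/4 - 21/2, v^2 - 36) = v - 6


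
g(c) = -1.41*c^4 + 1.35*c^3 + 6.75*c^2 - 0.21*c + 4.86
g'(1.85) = 2.92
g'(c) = -5.64*c^3 + 4.05*c^2 + 13.5*c - 0.21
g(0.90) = 10.20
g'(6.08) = -1036.04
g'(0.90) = 11.11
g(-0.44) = 6.09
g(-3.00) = -84.42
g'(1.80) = 4.32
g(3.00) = -12.78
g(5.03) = -556.20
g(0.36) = 5.70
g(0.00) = 4.86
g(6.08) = -1370.26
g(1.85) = 19.61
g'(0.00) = -0.21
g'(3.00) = -75.54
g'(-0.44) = -4.89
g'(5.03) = -547.60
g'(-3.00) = 148.02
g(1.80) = 19.42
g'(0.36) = 4.91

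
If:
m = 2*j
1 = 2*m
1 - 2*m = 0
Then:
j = 1/4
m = 1/2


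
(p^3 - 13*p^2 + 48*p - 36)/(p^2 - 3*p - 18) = (p^2 - 7*p + 6)/(p + 3)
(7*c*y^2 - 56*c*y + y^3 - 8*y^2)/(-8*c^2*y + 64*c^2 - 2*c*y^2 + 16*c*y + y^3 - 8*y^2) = y*(7*c + y)/(-8*c^2 - 2*c*y + y^2)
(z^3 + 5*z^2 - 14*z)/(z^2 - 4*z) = (z^2 + 5*z - 14)/(z - 4)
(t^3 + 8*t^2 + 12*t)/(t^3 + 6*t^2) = (t + 2)/t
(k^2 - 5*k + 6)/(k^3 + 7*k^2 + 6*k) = (k^2 - 5*k + 6)/(k*(k^2 + 7*k + 6))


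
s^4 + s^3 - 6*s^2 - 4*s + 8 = (s - 2)*(s - 1)*(s + 2)^2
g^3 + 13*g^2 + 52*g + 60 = (g + 2)*(g + 5)*(g + 6)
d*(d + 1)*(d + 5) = d^3 + 6*d^2 + 5*d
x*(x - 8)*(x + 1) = x^3 - 7*x^2 - 8*x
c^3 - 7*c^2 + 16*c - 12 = (c - 3)*(c - 2)^2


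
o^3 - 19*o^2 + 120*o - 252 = (o - 7)*(o - 6)^2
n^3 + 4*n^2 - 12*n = n*(n - 2)*(n + 6)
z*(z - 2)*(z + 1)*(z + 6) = z^4 + 5*z^3 - 8*z^2 - 12*z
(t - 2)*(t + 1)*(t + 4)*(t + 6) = t^4 + 9*t^3 + 12*t^2 - 44*t - 48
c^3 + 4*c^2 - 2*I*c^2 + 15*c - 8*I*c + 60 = (c + 4)*(c - 5*I)*(c + 3*I)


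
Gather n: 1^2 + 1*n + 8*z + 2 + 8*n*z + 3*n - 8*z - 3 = n*(8*z + 4)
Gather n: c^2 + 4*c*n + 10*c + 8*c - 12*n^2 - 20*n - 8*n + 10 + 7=c^2 + 18*c - 12*n^2 + n*(4*c - 28) + 17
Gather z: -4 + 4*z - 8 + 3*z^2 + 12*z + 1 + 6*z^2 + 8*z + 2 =9*z^2 + 24*z - 9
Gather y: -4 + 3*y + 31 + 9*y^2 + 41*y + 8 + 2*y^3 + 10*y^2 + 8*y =2*y^3 + 19*y^2 + 52*y + 35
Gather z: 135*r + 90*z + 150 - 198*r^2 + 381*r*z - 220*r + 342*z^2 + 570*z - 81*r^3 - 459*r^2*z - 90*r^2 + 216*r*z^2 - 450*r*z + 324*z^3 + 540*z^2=-81*r^3 - 288*r^2 - 85*r + 324*z^3 + z^2*(216*r + 882) + z*(-459*r^2 - 69*r + 660) + 150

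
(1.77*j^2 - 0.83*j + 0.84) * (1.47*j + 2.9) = 2.6019*j^3 + 3.9129*j^2 - 1.1722*j + 2.436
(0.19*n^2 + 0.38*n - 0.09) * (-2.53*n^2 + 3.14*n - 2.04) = -0.4807*n^4 - 0.3648*n^3 + 1.0333*n^2 - 1.0578*n + 0.1836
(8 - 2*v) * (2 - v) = 2*v^2 - 12*v + 16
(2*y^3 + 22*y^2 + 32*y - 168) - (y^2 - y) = 2*y^3 + 21*y^2 + 33*y - 168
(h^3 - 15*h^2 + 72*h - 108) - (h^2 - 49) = h^3 - 16*h^2 + 72*h - 59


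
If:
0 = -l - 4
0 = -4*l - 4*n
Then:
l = -4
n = 4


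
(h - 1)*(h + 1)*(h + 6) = h^3 + 6*h^2 - h - 6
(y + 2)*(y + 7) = y^2 + 9*y + 14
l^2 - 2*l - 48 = (l - 8)*(l + 6)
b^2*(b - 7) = b^3 - 7*b^2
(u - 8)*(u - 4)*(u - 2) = u^3 - 14*u^2 + 56*u - 64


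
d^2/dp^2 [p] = 0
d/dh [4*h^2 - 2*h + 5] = 8*h - 2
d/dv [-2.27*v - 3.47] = -2.27000000000000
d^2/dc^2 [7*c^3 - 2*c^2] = 42*c - 4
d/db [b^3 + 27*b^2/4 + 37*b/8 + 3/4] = 3*b^2 + 27*b/2 + 37/8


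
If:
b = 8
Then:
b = 8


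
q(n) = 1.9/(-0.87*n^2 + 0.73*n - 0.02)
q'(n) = 1.9*(1.74*n - 0.73)/(-0.87*n^2 + 0.73*n - 0.02)^2 = (3.306*n - 1.387)/(0.87*n^2 - 0.73*n + 0.02)^2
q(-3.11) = -0.18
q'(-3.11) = -0.10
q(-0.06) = -28.39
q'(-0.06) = -353.88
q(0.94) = -18.53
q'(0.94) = 163.67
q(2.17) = -0.75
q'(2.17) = 0.90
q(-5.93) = -0.05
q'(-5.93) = -0.02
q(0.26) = 17.12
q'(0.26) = -42.82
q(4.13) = -0.16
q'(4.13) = 0.09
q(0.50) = 14.90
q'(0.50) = 16.36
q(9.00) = -0.03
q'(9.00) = 0.01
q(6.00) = -0.07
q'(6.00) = 0.03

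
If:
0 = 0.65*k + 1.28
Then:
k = -1.97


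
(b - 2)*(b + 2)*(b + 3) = b^3 + 3*b^2 - 4*b - 12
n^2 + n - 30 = (n - 5)*(n + 6)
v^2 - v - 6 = (v - 3)*(v + 2)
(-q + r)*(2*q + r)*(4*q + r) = -8*q^3 + 2*q^2*r + 5*q*r^2 + r^3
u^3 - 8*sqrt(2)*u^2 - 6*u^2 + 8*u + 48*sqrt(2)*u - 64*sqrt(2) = (u - 4)*(u - 2)*(u - 8*sqrt(2))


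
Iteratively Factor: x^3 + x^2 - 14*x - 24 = (x + 3)*(x^2 - 2*x - 8) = (x - 4)*(x + 3)*(x + 2)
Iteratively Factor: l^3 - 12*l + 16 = (l + 4)*(l^2 - 4*l + 4) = (l - 2)*(l + 4)*(l - 2)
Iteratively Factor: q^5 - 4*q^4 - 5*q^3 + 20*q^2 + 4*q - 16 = (q - 2)*(q^4 - 2*q^3 - 9*q^2 + 2*q + 8) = (q - 2)*(q - 1)*(q^3 - q^2 - 10*q - 8) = (q - 2)*(q - 1)*(q + 2)*(q^2 - 3*q - 4) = (q - 2)*(q - 1)*(q + 1)*(q + 2)*(q - 4)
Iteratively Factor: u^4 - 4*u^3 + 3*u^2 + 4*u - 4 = (u - 2)*(u^3 - 2*u^2 - u + 2) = (u - 2)^2*(u^2 - 1) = (u - 2)^2*(u + 1)*(u - 1)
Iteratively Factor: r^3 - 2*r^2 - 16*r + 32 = (r + 4)*(r^2 - 6*r + 8) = (r - 4)*(r + 4)*(r - 2)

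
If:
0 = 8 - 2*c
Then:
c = 4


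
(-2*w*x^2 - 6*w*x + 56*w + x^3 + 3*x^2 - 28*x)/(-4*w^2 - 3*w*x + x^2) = (2*w*x^2 + 6*w*x - 56*w - x^3 - 3*x^2 + 28*x)/(4*w^2 + 3*w*x - x^2)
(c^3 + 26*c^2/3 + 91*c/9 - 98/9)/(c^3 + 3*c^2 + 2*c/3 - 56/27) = 3*(c + 7)/(3*c + 4)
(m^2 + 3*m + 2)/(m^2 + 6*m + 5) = (m + 2)/(m + 5)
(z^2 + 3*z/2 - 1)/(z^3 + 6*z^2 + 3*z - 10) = (z - 1/2)/(z^2 + 4*z - 5)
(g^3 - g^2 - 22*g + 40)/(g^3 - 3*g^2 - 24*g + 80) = (g - 2)/(g - 4)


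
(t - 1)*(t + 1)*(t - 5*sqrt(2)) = t^3 - 5*sqrt(2)*t^2 - t + 5*sqrt(2)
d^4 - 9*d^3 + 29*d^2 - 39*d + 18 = (d - 3)^2*(d - 2)*(d - 1)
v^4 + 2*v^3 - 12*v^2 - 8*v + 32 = (v - 2)^2*(v + 2)*(v + 4)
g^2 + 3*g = g*(g + 3)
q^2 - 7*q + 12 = (q - 4)*(q - 3)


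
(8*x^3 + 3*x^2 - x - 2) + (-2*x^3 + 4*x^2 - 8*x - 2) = 6*x^3 + 7*x^2 - 9*x - 4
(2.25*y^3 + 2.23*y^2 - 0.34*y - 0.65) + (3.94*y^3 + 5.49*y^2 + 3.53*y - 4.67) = 6.19*y^3 + 7.72*y^2 + 3.19*y - 5.32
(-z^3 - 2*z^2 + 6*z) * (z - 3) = -z^4 + z^3 + 12*z^2 - 18*z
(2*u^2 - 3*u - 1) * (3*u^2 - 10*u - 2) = 6*u^4 - 29*u^3 + 23*u^2 + 16*u + 2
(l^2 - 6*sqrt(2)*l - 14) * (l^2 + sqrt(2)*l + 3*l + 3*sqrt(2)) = l^4 - 5*sqrt(2)*l^3 + 3*l^3 - 26*l^2 - 15*sqrt(2)*l^2 - 78*l - 14*sqrt(2)*l - 42*sqrt(2)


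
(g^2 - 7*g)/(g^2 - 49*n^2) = g*(g - 7)/(g^2 - 49*n^2)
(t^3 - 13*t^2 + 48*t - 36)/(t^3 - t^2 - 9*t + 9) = (t^2 - 12*t + 36)/(t^2 - 9)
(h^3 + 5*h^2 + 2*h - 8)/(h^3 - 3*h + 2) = (h + 4)/(h - 1)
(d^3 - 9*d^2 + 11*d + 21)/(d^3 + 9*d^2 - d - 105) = (d^2 - 6*d - 7)/(d^2 + 12*d + 35)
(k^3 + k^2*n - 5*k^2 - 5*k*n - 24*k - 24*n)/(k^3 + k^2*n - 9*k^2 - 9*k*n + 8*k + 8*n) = (k + 3)/(k - 1)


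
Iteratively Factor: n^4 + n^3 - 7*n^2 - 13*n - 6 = (n + 2)*(n^3 - n^2 - 5*n - 3) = (n + 1)*(n + 2)*(n^2 - 2*n - 3) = (n + 1)^2*(n + 2)*(n - 3)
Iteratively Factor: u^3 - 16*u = (u - 4)*(u^2 + 4*u) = (u - 4)*(u + 4)*(u)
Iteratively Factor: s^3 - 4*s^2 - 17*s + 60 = (s - 3)*(s^2 - s - 20) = (s - 5)*(s - 3)*(s + 4)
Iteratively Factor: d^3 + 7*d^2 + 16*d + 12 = (d + 2)*(d^2 + 5*d + 6) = (d + 2)^2*(d + 3)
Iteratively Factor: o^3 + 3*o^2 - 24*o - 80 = (o - 5)*(o^2 + 8*o + 16) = (o - 5)*(o + 4)*(o + 4)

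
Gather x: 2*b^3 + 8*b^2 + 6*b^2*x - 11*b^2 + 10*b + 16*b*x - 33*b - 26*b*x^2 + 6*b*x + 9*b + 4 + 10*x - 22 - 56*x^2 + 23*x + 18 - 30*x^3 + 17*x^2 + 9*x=2*b^3 - 3*b^2 - 14*b - 30*x^3 + x^2*(-26*b - 39) + x*(6*b^2 + 22*b + 42)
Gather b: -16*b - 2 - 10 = -16*b - 12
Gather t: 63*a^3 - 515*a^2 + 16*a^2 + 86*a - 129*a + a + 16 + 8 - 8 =63*a^3 - 499*a^2 - 42*a + 16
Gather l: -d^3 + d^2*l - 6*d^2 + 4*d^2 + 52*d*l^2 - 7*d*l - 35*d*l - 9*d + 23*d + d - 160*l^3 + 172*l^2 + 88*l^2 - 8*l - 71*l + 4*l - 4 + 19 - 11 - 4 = -d^3 - 2*d^2 + 15*d - 160*l^3 + l^2*(52*d + 260) + l*(d^2 - 42*d - 75)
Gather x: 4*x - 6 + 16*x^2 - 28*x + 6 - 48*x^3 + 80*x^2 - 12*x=-48*x^3 + 96*x^2 - 36*x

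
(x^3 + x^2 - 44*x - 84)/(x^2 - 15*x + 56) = (x^2 + 8*x + 12)/(x - 8)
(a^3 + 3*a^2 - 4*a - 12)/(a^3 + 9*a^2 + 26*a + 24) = (a - 2)/(a + 4)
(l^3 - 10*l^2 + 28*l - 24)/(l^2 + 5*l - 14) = (l^2 - 8*l + 12)/(l + 7)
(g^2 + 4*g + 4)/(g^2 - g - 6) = (g + 2)/(g - 3)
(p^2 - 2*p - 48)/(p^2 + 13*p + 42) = (p - 8)/(p + 7)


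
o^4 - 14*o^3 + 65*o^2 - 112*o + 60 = (o - 6)*(o - 5)*(o - 2)*(o - 1)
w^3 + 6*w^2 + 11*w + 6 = (w + 1)*(w + 2)*(w + 3)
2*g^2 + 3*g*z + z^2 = (g + z)*(2*g + z)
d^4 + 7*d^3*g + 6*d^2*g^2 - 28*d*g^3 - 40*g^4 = (d - 2*g)*(d + 2*g)^2*(d + 5*g)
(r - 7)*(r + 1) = r^2 - 6*r - 7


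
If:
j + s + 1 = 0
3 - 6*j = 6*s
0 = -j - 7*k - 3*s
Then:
No Solution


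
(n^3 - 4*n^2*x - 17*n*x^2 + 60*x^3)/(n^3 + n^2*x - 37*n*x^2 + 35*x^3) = (-n^2 - n*x + 12*x^2)/(-n^2 - 6*n*x + 7*x^2)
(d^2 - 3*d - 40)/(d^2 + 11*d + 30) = (d - 8)/(d + 6)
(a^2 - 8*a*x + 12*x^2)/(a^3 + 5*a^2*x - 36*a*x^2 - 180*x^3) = (a - 2*x)/(a^2 + 11*a*x + 30*x^2)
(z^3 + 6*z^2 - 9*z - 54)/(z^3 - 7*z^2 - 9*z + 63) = (z + 6)/(z - 7)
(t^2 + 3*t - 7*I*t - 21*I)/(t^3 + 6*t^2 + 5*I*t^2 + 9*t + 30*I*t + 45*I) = (t - 7*I)/(t^2 + t*(3 + 5*I) + 15*I)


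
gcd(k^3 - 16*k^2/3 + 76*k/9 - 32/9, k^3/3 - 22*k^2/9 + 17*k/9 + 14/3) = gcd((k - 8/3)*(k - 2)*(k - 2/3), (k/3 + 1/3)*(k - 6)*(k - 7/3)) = 1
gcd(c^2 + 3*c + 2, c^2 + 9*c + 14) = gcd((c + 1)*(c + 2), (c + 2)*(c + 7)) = c + 2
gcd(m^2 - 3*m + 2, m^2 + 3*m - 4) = m - 1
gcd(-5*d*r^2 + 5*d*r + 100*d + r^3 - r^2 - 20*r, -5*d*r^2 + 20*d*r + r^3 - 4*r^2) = -5*d + r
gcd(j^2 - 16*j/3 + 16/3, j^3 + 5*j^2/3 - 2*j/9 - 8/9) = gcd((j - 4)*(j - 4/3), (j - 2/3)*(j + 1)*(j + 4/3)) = 1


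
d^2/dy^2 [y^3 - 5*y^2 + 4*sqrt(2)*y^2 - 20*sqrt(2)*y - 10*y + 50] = 6*y - 10 + 8*sqrt(2)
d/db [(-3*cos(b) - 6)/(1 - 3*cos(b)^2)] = 3*(-3*sin(b)^2 + 12*cos(b) + 4)*sin(b)/(3*cos(b)^2 - 1)^2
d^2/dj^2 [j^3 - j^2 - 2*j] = 6*j - 2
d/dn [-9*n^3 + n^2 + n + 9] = -27*n^2 + 2*n + 1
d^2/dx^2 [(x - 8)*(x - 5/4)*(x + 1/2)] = 6*x - 35/2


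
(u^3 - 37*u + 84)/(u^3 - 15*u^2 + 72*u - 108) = (u^2 + 3*u - 28)/(u^2 - 12*u + 36)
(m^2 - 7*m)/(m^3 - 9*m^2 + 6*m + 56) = m/(m^2 - 2*m - 8)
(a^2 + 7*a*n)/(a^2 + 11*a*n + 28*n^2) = a/(a + 4*n)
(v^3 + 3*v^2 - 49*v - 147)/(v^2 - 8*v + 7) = (v^2 + 10*v + 21)/(v - 1)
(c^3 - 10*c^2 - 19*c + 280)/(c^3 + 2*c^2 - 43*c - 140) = (c - 8)/(c + 4)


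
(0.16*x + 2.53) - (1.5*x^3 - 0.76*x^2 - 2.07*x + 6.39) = -1.5*x^3 + 0.76*x^2 + 2.23*x - 3.86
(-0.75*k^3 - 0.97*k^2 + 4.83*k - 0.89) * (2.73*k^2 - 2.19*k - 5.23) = -2.0475*k^5 - 1.0056*k^4 + 19.2327*k^3 - 7.9343*k^2 - 23.3118*k + 4.6547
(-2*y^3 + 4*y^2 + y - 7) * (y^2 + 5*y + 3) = -2*y^5 - 6*y^4 + 15*y^3 + 10*y^2 - 32*y - 21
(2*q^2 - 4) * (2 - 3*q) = -6*q^3 + 4*q^2 + 12*q - 8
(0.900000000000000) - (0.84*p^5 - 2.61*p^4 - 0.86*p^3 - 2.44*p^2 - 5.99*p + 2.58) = -0.84*p^5 + 2.61*p^4 + 0.86*p^3 + 2.44*p^2 + 5.99*p - 1.68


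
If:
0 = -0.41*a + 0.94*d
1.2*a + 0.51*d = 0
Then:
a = 0.00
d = 0.00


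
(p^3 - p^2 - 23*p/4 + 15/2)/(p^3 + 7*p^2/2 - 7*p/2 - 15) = (p - 3/2)/(p + 3)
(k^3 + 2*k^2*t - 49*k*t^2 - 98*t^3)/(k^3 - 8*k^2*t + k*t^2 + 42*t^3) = (-k - 7*t)/(-k + 3*t)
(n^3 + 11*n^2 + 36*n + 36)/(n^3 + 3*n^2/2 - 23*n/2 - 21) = 2*(n + 6)/(2*n - 7)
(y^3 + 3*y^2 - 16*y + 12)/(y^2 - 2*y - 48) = (y^2 - 3*y + 2)/(y - 8)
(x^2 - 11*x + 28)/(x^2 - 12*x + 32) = (x - 7)/(x - 8)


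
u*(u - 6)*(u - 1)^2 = u^4 - 8*u^3 + 13*u^2 - 6*u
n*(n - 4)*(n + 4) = n^3 - 16*n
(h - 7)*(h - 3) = h^2 - 10*h + 21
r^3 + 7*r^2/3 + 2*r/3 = r*(r + 1/3)*(r + 2)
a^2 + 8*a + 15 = (a + 3)*(a + 5)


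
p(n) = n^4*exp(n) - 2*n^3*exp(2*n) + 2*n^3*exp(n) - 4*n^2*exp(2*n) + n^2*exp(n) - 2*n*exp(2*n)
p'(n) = n^4*exp(n) - 4*n^3*exp(2*n) + 6*n^3*exp(n) - 14*n^2*exp(2*n) + 7*n^2*exp(n) - 12*n*exp(2*n) + 2*n*exp(n) - 2*exp(2*n)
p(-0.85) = 0.01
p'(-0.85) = 0.18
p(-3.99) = 2.66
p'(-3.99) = -0.42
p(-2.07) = 0.69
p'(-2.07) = -1.16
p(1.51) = -324.85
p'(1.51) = -1145.63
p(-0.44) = 0.15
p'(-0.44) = 0.38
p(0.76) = -17.70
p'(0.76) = -77.60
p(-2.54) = 1.28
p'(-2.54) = -1.29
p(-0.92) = 0.00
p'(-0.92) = 0.10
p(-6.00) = 2.23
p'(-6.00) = 0.60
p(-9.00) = 0.64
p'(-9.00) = 0.34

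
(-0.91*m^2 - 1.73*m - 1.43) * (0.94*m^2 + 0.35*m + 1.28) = -0.8554*m^4 - 1.9447*m^3 - 3.1145*m^2 - 2.7149*m - 1.8304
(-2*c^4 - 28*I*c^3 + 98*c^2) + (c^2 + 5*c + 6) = -2*c^4 - 28*I*c^3 + 99*c^2 + 5*c + 6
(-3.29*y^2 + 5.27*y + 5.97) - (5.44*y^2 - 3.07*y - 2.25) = -8.73*y^2 + 8.34*y + 8.22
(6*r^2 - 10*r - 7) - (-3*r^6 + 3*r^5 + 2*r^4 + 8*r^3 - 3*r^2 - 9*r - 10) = 3*r^6 - 3*r^5 - 2*r^4 - 8*r^3 + 9*r^2 - r + 3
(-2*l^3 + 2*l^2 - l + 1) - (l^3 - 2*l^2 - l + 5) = -3*l^3 + 4*l^2 - 4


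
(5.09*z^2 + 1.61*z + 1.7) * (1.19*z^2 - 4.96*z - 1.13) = 6.0571*z^4 - 23.3305*z^3 - 11.7143*z^2 - 10.2513*z - 1.921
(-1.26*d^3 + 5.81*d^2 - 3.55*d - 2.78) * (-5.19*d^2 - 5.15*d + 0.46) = 6.5394*d^5 - 23.6649*d^4 - 12.0766*d^3 + 35.3833*d^2 + 12.684*d - 1.2788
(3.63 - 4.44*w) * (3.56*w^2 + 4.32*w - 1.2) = -15.8064*w^3 - 6.258*w^2 + 21.0096*w - 4.356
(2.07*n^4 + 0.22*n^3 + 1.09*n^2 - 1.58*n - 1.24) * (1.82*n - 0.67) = 3.7674*n^5 - 0.9865*n^4 + 1.8364*n^3 - 3.6059*n^2 - 1.1982*n + 0.8308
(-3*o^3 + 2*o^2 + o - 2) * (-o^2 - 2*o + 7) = 3*o^5 + 4*o^4 - 26*o^3 + 14*o^2 + 11*o - 14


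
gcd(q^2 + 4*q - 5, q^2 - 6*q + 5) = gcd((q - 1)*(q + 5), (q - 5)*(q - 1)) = q - 1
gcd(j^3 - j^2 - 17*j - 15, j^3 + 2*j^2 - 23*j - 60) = j^2 - 2*j - 15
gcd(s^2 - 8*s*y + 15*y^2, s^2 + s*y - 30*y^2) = -s + 5*y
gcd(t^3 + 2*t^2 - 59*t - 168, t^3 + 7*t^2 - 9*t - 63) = t^2 + 10*t + 21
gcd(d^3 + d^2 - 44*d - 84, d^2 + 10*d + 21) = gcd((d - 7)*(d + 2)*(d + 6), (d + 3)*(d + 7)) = 1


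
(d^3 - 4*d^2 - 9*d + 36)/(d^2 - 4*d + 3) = (d^2 - d - 12)/(d - 1)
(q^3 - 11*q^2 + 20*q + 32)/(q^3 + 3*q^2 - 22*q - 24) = (q - 8)/(q + 6)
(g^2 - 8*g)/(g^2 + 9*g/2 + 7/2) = 2*g*(g - 8)/(2*g^2 + 9*g + 7)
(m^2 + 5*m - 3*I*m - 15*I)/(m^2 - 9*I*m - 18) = (m + 5)/(m - 6*I)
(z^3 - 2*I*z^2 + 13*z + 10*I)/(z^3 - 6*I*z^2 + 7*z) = (z^2 - 3*I*z + 10)/(z*(z - 7*I))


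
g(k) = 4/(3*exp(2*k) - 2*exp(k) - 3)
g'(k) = 4*(-6*exp(2*k) + 2*exp(k))/(3*exp(2*k) - 2*exp(k) - 3)^2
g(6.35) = 0.00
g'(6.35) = -0.00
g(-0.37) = -1.36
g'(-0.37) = -0.68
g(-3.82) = -1.31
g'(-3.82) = 0.02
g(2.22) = 0.02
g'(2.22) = -0.04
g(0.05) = -2.24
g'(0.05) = -5.67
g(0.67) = 0.88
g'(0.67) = -3.67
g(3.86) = 0.00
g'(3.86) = -0.00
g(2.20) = 0.02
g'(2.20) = -0.04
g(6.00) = 0.00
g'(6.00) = 0.00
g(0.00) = -2.00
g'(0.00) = -4.00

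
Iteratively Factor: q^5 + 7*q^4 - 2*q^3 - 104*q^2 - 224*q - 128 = (q - 4)*(q^4 + 11*q^3 + 42*q^2 + 64*q + 32) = (q - 4)*(q + 1)*(q^3 + 10*q^2 + 32*q + 32) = (q - 4)*(q + 1)*(q + 2)*(q^2 + 8*q + 16) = (q - 4)*(q + 1)*(q + 2)*(q + 4)*(q + 4)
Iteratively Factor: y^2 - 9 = (y - 3)*(y + 3)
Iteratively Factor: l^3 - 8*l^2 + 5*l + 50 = (l - 5)*(l^2 - 3*l - 10) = (l - 5)^2*(l + 2)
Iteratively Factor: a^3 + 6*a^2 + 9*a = (a)*(a^2 + 6*a + 9) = a*(a + 3)*(a + 3)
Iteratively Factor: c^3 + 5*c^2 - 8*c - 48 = (c + 4)*(c^2 + c - 12) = (c - 3)*(c + 4)*(c + 4)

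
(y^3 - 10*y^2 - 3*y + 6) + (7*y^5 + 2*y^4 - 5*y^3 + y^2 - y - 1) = 7*y^5 + 2*y^4 - 4*y^3 - 9*y^2 - 4*y + 5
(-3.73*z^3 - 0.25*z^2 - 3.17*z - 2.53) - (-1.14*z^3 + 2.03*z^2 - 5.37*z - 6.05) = -2.59*z^3 - 2.28*z^2 + 2.2*z + 3.52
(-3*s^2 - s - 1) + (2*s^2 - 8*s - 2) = -s^2 - 9*s - 3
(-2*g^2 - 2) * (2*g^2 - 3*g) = -4*g^4 + 6*g^3 - 4*g^2 + 6*g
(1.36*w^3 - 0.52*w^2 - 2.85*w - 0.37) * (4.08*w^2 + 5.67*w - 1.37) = 5.5488*w^5 + 5.5896*w^4 - 16.4396*w^3 - 16.9567*w^2 + 1.8066*w + 0.5069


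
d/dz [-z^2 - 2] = -2*z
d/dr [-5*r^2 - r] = -10*r - 1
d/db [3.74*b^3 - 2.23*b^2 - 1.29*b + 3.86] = 11.22*b^2 - 4.46*b - 1.29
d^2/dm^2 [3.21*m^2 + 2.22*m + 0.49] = 6.42000000000000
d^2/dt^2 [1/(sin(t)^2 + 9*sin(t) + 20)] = (-4*sin(t)^4 - 27*sin(t)^3 + 5*sin(t)^2 + 234*sin(t) + 122)/(sin(t)^2 + 9*sin(t) + 20)^3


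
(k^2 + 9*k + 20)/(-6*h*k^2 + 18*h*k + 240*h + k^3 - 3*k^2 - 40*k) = (-k - 4)/(6*h*k - 48*h - k^2 + 8*k)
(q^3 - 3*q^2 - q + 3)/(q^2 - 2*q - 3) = q - 1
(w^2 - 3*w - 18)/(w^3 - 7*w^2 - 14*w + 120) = (w + 3)/(w^2 - w - 20)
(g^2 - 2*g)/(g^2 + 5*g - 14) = g/(g + 7)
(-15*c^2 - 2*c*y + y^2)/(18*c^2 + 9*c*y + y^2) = (-5*c + y)/(6*c + y)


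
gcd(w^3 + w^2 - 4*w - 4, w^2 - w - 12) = 1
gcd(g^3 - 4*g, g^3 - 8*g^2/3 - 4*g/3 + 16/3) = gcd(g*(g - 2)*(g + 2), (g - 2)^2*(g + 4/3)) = g - 2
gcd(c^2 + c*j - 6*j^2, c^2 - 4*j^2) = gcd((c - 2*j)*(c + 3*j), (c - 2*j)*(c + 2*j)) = c - 2*j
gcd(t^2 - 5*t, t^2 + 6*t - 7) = 1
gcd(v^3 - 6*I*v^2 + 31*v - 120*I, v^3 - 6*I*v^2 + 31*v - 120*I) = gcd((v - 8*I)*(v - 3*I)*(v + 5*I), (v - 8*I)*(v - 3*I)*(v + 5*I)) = v^3 - 6*I*v^2 + 31*v - 120*I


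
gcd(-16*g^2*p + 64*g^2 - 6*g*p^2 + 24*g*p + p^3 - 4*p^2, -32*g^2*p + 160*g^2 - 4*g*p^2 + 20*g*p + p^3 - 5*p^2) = -8*g + p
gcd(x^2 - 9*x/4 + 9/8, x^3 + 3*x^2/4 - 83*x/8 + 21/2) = x - 3/2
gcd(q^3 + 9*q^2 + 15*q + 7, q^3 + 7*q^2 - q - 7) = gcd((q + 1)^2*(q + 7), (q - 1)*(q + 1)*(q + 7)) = q^2 + 8*q + 7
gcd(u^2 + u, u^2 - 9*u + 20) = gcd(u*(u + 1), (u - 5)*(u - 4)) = 1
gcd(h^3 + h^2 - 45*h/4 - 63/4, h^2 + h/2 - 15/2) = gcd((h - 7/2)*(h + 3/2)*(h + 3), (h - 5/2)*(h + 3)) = h + 3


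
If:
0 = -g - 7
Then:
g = -7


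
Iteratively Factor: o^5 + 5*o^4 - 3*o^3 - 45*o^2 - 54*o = (o - 3)*(o^4 + 8*o^3 + 21*o^2 + 18*o) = (o - 3)*(o + 3)*(o^3 + 5*o^2 + 6*o) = o*(o - 3)*(o + 3)*(o^2 + 5*o + 6) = o*(o - 3)*(o + 3)^2*(o + 2)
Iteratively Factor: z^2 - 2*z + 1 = (z - 1)*(z - 1)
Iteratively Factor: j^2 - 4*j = (j)*(j - 4)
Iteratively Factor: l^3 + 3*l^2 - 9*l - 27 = (l + 3)*(l^2 - 9) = (l + 3)^2*(l - 3)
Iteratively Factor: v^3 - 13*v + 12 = (v - 3)*(v^2 + 3*v - 4) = (v - 3)*(v - 1)*(v + 4)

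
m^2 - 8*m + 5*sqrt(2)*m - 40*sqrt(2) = (m - 8)*(m + 5*sqrt(2))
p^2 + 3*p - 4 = (p - 1)*(p + 4)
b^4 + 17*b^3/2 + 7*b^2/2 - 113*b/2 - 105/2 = (b - 5/2)*(b + 1)*(b + 3)*(b + 7)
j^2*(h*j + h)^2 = h^2*j^4 + 2*h^2*j^3 + h^2*j^2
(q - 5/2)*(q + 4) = q^2 + 3*q/2 - 10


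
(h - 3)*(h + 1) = h^2 - 2*h - 3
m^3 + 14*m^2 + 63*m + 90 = (m + 3)*(m + 5)*(m + 6)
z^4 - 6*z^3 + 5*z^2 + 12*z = z*(z - 4)*(z - 3)*(z + 1)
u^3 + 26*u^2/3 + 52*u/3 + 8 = (u + 2/3)*(u + 2)*(u + 6)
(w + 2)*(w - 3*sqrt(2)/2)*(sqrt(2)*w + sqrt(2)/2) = sqrt(2)*w^3 - 3*w^2 + 5*sqrt(2)*w^2/2 - 15*w/2 + sqrt(2)*w - 3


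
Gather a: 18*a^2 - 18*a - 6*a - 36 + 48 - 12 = 18*a^2 - 24*a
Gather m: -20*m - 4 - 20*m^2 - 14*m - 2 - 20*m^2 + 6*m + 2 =-40*m^2 - 28*m - 4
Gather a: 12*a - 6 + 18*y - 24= 12*a + 18*y - 30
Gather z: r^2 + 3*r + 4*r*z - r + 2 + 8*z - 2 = r^2 + 2*r + z*(4*r + 8)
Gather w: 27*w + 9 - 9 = 27*w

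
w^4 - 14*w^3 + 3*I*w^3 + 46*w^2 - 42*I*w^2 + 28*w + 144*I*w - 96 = (w - 8)*(w - 6)*(w + I)*(w + 2*I)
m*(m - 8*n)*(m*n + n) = m^3*n - 8*m^2*n^2 + m^2*n - 8*m*n^2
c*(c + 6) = c^2 + 6*c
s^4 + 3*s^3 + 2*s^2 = s^2*(s + 1)*(s + 2)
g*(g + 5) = g^2 + 5*g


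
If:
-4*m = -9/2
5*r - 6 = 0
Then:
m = 9/8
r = 6/5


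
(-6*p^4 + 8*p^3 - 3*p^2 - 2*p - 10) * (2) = -12*p^4 + 16*p^3 - 6*p^2 - 4*p - 20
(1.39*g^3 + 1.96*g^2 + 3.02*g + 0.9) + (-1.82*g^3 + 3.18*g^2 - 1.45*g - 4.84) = -0.43*g^3 + 5.14*g^2 + 1.57*g - 3.94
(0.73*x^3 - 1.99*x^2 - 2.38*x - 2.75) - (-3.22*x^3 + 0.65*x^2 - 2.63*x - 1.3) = 3.95*x^3 - 2.64*x^2 + 0.25*x - 1.45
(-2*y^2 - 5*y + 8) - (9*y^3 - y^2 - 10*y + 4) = -9*y^3 - y^2 + 5*y + 4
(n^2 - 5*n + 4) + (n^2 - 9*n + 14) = 2*n^2 - 14*n + 18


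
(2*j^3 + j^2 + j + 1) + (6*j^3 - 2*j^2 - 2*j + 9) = 8*j^3 - j^2 - j + 10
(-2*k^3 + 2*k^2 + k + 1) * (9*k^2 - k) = -18*k^5 + 20*k^4 + 7*k^3 + 8*k^2 - k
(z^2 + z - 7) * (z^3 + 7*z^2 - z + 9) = z^5 + 8*z^4 - z^3 - 41*z^2 + 16*z - 63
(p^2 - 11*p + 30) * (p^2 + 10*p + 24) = p^4 - p^3 - 56*p^2 + 36*p + 720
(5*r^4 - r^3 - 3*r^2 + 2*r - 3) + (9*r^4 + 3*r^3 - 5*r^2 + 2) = 14*r^4 + 2*r^3 - 8*r^2 + 2*r - 1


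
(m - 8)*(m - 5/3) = m^2 - 29*m/3 + 40/3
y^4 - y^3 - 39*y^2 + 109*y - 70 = (y - 5)*(y - 2)*(y - 1)*(y + 7)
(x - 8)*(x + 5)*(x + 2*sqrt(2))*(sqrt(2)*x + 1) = sqrt(2)*x^4 - 3*sqrt(2)*x^3 + 5*x^3 - 38*sqrt(2)*x^2 - 15*x^2 - 200*x - 6*sqrt(2)*x - 80*sqrt(2)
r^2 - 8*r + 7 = (r - 7)*(r - 1)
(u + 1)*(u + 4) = u^2 + 5*u + 4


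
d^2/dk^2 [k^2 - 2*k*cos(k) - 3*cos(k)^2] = 2*k*cos(k) - 12*sin(k)^2 + 4*sin(k) + 8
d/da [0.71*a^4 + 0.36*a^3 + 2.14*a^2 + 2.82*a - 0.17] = 2.84*a^3 + 1.08*a^2 + 4.28*a + 2.82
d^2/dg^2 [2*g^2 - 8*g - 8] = 4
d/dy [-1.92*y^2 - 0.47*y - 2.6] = -3.84*y - 0.47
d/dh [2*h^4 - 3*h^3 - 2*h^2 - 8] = h*(8*h^2 - 9*h - 4)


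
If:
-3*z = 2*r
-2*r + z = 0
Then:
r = 0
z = 0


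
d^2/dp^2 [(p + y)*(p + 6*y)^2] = 6*p + 26*y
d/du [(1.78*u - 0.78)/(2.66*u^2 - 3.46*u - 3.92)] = (-4.7348*u^2 + 4.1496*u - 9.6764)/(7.0756*u^4 - 18.4072*u^3 - 8.8828*u^2 + 27.1264*u + 15.3664)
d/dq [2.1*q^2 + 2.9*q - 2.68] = 4.2*q + 2.9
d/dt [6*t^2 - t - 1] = 12*t - 1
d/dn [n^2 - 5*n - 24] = 2*n - 5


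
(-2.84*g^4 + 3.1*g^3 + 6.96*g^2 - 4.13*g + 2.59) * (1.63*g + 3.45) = -4.6292*g^5 - 4.745*g^4 + 22.0398*g^3 + 17.2801*g^2 - 10.0268*g + 8.9355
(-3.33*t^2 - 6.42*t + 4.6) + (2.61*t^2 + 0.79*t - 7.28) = -0.72*t^2 - 5.63*t - 2.68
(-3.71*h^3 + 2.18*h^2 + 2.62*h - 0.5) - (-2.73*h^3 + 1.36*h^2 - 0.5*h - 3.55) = -0.98*h^3 + 0.82*h^2 + 3.12*h + 3.05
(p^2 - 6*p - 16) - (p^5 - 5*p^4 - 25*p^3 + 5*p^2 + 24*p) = -p^5 + 5*p^4 + 25*p^3 - 4*p^2 - 30*p - 16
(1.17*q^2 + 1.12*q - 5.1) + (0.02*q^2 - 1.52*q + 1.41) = 1.19*q^2 - 0.4*q - 3.69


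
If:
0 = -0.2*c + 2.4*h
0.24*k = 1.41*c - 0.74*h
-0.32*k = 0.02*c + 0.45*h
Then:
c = 0.00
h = 0.00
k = 0.00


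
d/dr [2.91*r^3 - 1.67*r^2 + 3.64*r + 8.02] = 8.73*r^2 - 3.34*r + 3.64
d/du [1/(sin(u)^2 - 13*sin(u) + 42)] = (13 - 2*sin(u))*cos(u)/(sin(u)^2 - 13*sin(u) + 42)^2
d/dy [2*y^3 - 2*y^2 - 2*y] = 6*y^2 - 4*y - 2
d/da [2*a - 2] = 2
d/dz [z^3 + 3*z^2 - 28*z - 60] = 3*z^2 + 6*z - 28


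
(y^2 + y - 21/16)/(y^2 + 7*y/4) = (y - 3/4)/y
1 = 1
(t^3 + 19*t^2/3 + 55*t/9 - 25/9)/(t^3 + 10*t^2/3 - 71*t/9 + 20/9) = (3*t + 5)/(3*t - 4)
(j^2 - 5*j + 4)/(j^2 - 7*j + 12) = (j - 1)/(j - 3)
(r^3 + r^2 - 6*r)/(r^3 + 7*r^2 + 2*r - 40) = r*(r + 3)/(r^2 + 9*r + 20)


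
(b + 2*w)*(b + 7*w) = b^2 + 9*b*w + 14*w^2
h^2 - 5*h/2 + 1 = (h - 2)*(h - 1/2)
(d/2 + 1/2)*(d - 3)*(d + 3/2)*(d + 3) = d^4/2 + 5*d^3/4 - 15*d^2/4 - 45*d/4 - 27/4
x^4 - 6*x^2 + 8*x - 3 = (x - 1)^3*(x + 3)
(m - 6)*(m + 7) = m^2 + m - 42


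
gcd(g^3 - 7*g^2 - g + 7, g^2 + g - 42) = 1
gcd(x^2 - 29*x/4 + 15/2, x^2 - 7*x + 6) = x - 6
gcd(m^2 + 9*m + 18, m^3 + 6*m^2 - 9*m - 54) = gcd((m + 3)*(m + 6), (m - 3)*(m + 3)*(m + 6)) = m^2 + 9*m + 18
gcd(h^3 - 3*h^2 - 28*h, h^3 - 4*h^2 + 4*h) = h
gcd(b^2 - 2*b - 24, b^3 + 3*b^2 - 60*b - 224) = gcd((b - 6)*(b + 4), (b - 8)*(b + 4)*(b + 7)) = b + 4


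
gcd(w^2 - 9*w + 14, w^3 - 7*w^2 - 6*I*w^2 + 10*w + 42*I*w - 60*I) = w - 2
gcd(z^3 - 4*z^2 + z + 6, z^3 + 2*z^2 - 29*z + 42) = z^2 - 5*z + 6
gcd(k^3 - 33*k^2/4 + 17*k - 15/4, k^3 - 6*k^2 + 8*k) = 1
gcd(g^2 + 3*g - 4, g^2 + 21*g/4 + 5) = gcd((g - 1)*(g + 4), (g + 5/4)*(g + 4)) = g + 4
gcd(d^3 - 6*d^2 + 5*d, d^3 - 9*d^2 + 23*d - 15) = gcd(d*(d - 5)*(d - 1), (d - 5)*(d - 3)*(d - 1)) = d^2 - 6*d + 5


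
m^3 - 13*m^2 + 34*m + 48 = (m - 8)*(m - 6)*(m + 1)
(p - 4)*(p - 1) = p^2 - 5*p + 4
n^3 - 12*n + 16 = (n - 2)^2*(n + 4)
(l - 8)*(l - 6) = l^2 - 14*l + 48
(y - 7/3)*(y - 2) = y^2 - 13*y/3 + 14/3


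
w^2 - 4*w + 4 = (w - 2)^2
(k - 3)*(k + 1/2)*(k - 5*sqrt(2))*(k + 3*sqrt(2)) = k^4 - 2*sqrt(2)*k^3 - 5*k^3/2 - 63*k^2/2 + 5*sqrt(2)*k^2 + 3*sqrt(2)*k + 75*k + 45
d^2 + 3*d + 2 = (d + 1)*(d + 2)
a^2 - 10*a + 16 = (a - 8)*(a - 2)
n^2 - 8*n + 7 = (n - 7)*(n - 1)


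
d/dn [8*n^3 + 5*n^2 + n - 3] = 24*n^2 + 10*n + 1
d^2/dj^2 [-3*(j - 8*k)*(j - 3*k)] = -6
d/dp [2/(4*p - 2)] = -2/(2*p - 1)^2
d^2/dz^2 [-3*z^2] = -6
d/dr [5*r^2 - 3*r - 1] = 10*r - 3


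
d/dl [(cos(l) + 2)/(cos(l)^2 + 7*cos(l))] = (sin(l) + 14*sin(l)/cos(l)^2 + 4*tan(l))/(cos(l) + 7)^2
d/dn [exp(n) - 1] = exp(n)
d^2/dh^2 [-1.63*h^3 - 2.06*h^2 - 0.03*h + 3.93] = -9.78*h - 4.12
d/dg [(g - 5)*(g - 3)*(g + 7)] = 3*g^2 - 2*g - 41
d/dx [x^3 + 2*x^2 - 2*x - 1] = 3*x^2 + 4*x - 2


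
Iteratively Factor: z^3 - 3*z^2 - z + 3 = (z - 1)*(z^2 - 2*z - 3) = (z - 1)*(z + 1)*(z - 3)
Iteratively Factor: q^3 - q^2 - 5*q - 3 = (q - 3)*(q^2 + 2*q + 1) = (q - 3)*(q + 1)*(q + 1)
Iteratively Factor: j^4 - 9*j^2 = (j)*(j^3 - 9*j) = j*(j + 3)*(j^2 - 3*j) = j*(j - 3)*(j + 3)*(j)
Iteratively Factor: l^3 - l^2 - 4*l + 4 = (l - 1)*(l^2 - 4) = (l - 1)*(l + 2)*(l - 2)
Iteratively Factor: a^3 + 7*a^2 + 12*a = (a + 4)*(a^2 + 3*a) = a*(a + 4)*(a + 3)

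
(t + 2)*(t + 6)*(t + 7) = t^3 + 15*t^2 + 68*t + 84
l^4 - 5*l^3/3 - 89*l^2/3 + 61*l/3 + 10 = (l - 6)*(l - 1)*(l + 1/3)*(l + 5)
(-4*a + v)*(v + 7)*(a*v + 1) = -4*a^2*v^2 - 28*a^2*v + a*v^3 + 7*a*v^2 - 4*a*v - 28*a + v^2 + 7*v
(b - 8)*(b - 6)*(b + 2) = b^3 - 12*b^2 + 20*b + 96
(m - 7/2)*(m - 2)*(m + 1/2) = m^3 - 5*m^2 + 17*m/4 + 7/2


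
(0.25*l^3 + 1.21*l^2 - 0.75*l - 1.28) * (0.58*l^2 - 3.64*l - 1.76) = 0.145*l^5 - 0.2082*l^4 - 5.2794*l^3 - 0.142*l^2 + 5.9792*l + 2.2528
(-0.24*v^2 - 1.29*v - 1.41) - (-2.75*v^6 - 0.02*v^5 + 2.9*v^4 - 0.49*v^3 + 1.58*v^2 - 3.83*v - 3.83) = 2.75*v^6 + 0.02*v^5 - 2.9*v^4 + 0.49*v^3 - 1.82*v^2 + 2.54*v + 2.42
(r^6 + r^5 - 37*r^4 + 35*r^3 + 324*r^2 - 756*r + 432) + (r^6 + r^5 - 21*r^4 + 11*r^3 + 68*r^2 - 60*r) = 2*r^6 + 2*r^5 - 58*r^4 + 46*r^3 + 392*r^2 - 816*r + 432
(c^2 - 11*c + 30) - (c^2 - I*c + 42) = -11*c + I*c - 12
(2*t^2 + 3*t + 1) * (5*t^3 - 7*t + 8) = 10*t^5 + 15*t^4 - 9*t^3 - 5*t^2 + 17*t + 8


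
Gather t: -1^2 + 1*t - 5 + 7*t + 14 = 8*t + 8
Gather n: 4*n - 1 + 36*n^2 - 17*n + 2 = 36*n^2 - 13*n + 1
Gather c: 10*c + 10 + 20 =10*c + 30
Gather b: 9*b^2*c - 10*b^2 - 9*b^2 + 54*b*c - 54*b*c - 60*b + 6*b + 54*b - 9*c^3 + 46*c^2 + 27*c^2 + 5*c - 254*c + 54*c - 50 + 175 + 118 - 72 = b^2*(9*c - 19) - 9*c^3 + 73*c^2 - 195*c + 171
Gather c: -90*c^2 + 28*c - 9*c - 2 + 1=-90*c^2 + 19*c - 1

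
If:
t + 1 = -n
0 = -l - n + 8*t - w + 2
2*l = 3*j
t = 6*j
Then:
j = 2*w/105 - 2/35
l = w/35 - 3/35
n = -4*w/35 - 23/35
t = 4*w/35 - 12/35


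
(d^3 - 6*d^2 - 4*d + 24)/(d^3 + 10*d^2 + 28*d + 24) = (d^2 - 8*d + 12)/(d^2 + 8*d + 12)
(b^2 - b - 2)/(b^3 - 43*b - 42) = (b - 2)/(b^2 - b - 42)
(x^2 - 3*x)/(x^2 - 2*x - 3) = x/(x + 1)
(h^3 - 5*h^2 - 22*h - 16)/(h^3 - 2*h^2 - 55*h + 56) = (h^2 + 3*h + 2)/(h^2 + 6*h - 7)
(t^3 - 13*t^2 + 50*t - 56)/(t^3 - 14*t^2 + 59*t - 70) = (t - 4)/(t - 5)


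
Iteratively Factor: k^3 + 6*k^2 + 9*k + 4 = (k + 4)*(k^2 + 2*k + 1) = (k + 1)*(k + 4)*(k + 1)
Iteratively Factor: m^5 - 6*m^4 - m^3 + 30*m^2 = (m)*(m^4 - 6*m^3 - m^2 + 30*m) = m^2*(m^3 - 6*m^2 - m + 30) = m^2*(m - 3)*(m^2 - 3*m - 10) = m^2*(m - 3)*(m + 2)*(m - 5)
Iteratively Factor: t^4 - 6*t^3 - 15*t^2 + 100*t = (t - 5)*(t^3 - t^2 - 20*t) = (t - 5)^2*(t^2 + 4*t) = (t - 5)^2*(t + 4)*(t)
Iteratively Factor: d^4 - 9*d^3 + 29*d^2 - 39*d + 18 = (d - 1)*(d^3 - 8*d^2 + 21*d - 18) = (d - 3)*(d - 1)*(d^2 - 5*d + 6) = (d - 3)*(d - 2)*(d - 1)*(d - 3)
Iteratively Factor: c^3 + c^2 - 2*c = (c - 1)*(c^2 + 2*c) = (c - 1)*(c + 2)*(c)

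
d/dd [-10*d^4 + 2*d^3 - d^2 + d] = -40*d^3 + 6*d^2 - 2*d + 1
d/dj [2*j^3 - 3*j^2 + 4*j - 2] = 6*j^2 - 6*j + 4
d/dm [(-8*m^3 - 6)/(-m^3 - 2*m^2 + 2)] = 2*m*(8*m^3 - 33*m - 12)/(m^6 + 4*m^5 + 4*m^4 - 4*m^3 - 8*m^2 + 4)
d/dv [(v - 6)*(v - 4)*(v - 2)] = 3*v^2 - 24*v + 44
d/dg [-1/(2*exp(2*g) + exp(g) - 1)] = (4*exp(g) + 1)*exp(g)/(2*exp(2*g) + exp(g) - 1)^2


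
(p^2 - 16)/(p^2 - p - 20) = (p - 4)/(p - 5)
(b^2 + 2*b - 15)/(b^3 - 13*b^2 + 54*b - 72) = (b + 5)/(b^2 - 10*b + 24)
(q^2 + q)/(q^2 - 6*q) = (q + 1)/(q - 6)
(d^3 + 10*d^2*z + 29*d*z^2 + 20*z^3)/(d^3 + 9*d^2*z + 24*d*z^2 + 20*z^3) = (d^2 + 5*d*z + 4*z^2)/(d^2 + 4*d*z + 4*z^2)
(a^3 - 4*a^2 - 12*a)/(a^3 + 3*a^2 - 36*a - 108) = a*(a + 2)/(a^2 + 9*a + 18)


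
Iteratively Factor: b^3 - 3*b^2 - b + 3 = (b - 3)*(b^2 - 1) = (b - 3)*(b - 1)*(b + 1)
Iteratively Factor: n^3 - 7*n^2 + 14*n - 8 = (n - 2)*(n^2 - 5*n + 4) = (n - 2)*(n - 1)*(n - 4)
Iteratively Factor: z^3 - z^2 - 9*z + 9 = (z - 1)*(z^2 - 9) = (z - 1)*(z + 3)*(z - 3)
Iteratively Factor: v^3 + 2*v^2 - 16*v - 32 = (v - 4)*(v^2 + 6*v + 8) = (v - 4)*(v + 2)*(v + 4)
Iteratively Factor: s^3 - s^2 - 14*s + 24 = (s - 3)*(s^2 + 2*s - 8) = (s - 3)*(s + 4)*(s - 2)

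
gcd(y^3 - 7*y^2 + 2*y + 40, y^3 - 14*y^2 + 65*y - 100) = y^2 - 9*y + 20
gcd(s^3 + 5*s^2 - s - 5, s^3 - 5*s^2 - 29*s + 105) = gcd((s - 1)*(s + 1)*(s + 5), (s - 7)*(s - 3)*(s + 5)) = s + 5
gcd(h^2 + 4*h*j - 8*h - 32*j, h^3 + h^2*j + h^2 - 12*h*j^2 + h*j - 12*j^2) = h + 4*j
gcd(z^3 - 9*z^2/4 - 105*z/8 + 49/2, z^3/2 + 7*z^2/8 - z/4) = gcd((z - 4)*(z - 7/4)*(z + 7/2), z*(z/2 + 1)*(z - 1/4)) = 1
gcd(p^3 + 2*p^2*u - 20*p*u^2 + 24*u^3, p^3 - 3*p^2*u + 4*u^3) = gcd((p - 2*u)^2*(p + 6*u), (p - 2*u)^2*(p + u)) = p^2 - 4*p*u + 4*u^2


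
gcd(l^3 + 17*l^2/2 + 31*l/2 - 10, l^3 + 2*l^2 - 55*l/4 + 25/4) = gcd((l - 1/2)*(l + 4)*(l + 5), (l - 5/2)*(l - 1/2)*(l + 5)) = l^2 + 9*l/2 - 5/2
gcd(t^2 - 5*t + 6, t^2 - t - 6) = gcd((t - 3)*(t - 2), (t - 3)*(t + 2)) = t - 3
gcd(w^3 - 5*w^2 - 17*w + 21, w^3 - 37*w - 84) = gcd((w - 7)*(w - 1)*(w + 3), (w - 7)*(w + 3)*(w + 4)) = w^2 - 4*w - 21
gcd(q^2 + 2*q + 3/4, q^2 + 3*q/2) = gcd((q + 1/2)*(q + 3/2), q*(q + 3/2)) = q + 3/2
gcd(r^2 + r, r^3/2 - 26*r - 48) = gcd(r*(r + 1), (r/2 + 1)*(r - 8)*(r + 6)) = 1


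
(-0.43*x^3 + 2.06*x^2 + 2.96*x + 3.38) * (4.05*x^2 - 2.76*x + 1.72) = -1.7415*x^5 + 9.5298*x^4 + 5.5628*x^3 + 9.0626*x^2 - 4.2376*x + 5.8136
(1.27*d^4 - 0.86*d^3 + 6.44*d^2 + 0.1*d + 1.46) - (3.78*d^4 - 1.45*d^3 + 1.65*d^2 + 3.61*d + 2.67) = -2.51*d^4 + 0.59*d^3 + 4.79*d^2 - 3.51*d - 1.21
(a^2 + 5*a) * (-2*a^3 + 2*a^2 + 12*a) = -2*a^5 - 8*a^4 + 22*a^3 + 60*a^2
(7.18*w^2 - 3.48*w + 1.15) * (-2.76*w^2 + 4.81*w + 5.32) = -19.8168*w^4 + 44.1406*w^3 + 18.2848*w^2 - 12.9821*w + 6.118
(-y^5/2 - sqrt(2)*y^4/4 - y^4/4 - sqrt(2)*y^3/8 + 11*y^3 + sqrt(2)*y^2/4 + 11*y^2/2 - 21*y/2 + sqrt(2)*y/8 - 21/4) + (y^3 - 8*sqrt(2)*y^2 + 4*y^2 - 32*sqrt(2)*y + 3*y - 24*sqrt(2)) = -y^5/2 - sqrt(2)*y^4/4 - y^4/4 - sqrt(2)*y^3/8 + 12*y^3 - 31*sqrt(2)*y^2/4 + 19*y^2/2 - 255*sqrt(2)*y/8 - 15*y/2 - 24*sqrt(2) - 21/4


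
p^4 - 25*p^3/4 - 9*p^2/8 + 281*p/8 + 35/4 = (p - 5)*(p - 7/2)*(p + 1/4)*(p + 2)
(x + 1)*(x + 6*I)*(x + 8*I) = x^3 + x^2 + 14*I*x^2 - 48*x + 14*I*x - 48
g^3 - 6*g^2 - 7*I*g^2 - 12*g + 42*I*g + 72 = (g - 6)*(g - 4*I)*(g - 3*I)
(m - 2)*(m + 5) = m^2 + 3*m - 10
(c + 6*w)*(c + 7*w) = c^2 + 13*c*w + 42*w^2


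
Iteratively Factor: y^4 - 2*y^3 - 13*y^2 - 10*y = (y + 2)*(y^3 - 4*y^2 - 5*y) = (y - 5)*(y + 2)*(y^2 + y) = (y - 5)*(y + 1)*(y + 2)*(y)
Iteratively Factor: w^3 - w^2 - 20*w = (w)*(w^2 - w - 20) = w*(w - 5)*(w + 4)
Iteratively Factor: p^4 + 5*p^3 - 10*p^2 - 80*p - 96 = (p + 3)*(p^3 + 2*p^2 - 16*p - 32) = (p + 3)*(p + 4)*(p^2 - 2*p - 8) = (p - 4)*(p + 3)*(p + 4)*(p + 2)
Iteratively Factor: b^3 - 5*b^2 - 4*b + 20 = (b + 2)*(b^2 - 7*b + 10) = (b - 5)*(b + 2)*(b - 2)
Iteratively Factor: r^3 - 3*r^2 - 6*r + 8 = (r - 1)*(r^2 - 2*r - 8) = (r - 4)*(r - 1)*(r + 2)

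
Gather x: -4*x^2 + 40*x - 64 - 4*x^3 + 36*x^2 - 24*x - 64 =-4*x^3 + 32*x^2 + 16*x - 128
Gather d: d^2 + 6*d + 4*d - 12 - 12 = d^2 + 10*d - 24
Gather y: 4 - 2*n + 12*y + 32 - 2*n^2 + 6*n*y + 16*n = -2*n^2 + 14*n + y*(6*n + 12) + 36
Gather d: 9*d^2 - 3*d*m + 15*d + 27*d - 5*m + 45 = 9*d^2 + d*(42 - 3*m) - 5*m + 45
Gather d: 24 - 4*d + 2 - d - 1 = 25 - 5*d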